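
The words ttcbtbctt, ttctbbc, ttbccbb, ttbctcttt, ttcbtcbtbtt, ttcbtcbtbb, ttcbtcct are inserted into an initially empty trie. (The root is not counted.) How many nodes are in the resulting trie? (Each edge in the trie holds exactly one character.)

32

Trie structure (* marks end of a word):
(root)
└─ t
   └─ t
      ├─ b
      │  └─ c
      │     ├─ c
      │     │  └─ b
      │     │     └─ b *
      │     └─ t
      │        └─ c
      │           └─ t
      │              └─ t
      │                 └─ t *
      └─ c
         ├─ b
         │  └─ t
         │     ├─ b
         │     │  └─ c
         │     │     └─ t
         │     │        └─ t *
         │     └─ c
         │        ├─ b
         │        │  └─ t
         │        │     └─ b
         │        │        ├─ b *
         │        │        └─ t
         │        │           └─ t *
         │        └─ c
         │           └─ t *
         └─ t
            └─ b
               └─ b
                  └─ c *
Counting every labelled node above: 32.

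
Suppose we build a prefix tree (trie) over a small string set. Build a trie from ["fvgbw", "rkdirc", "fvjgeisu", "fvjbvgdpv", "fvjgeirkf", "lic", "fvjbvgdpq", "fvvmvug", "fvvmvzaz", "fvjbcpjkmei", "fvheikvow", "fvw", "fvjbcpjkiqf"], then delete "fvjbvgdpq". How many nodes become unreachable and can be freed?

1

A node on "fvjbvgdpq"'s path can go only if nothing else ends at it or branches off below it.
The suffix "q" (1 node) is used only by "fvjbvgdpq"; the node for "fvjbvgdp" still has the child "v", so pruning stops there.
Nodes removed: 1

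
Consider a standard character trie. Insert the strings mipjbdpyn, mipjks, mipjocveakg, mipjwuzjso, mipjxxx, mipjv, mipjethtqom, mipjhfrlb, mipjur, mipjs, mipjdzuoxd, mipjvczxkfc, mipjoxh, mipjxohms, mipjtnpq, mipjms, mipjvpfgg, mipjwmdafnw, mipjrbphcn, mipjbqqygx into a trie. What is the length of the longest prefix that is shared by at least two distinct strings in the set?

5

Look for the deepest trie node that still has at least two words in its subtree.
"mipjbdpyn" and "mipjbqqygx" agree on "mipjb" (5 characters) before diverging; nothing deeper is shared.
Longest shared-prefix length: 5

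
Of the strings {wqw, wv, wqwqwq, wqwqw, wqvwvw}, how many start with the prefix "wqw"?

Filter for entries beginning with "wqw":
Words under "wqw": wqw, wqwqw, wqwqwq
Count: 3

3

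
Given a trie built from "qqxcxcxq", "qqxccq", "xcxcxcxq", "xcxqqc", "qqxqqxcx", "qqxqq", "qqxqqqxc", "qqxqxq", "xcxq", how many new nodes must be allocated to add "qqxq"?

Every character of "qqxq" already lies on an existing path (it is a prefix of some stored word).
No new nodes are needed: 0.

0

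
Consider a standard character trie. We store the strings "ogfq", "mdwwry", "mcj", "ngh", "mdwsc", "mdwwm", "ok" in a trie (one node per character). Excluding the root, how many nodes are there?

For each word, the new-node count is its length minus the longest prefix already in the trie:
  "ogfq" → 4 new (o, g, f, q)
  "mdwwry" → 6 new (m, d, w, w, r, y)
  "mcj" → prefix "m" already present; 2 new (c, j)
  "ngh" → 3 new (n, g, h)
  "mdwsc" → prefix "mdw" already present; 2 new (s, c)
  "mdwwm" → prefix "mdww" already present; 1 new (m)
  "ok" → prefix "o" already present; 1 new (k)
Total nodes = 4 + 6 + 2 + 3 + 2 + 1 + 1 = 19

19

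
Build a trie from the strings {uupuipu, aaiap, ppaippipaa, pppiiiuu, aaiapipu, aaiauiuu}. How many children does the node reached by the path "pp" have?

Walk "pp" from the root, arriving at one node.
Characters that immediately follow "pp" among the stored strings: {a, p}.
That node has 2 child edges.

2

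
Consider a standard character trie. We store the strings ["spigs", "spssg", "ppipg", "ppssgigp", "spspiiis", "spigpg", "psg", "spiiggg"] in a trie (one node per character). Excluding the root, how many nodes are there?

Count nodes per top-level branch (shared prefixes stored once):
  'p'-branch (ppipg, ppssgigp, psg): 13 nodes
  's'-branch (spigpg, spigs, spiiggg, spspiiis, spssg): 19 nodes
Sum: 32

32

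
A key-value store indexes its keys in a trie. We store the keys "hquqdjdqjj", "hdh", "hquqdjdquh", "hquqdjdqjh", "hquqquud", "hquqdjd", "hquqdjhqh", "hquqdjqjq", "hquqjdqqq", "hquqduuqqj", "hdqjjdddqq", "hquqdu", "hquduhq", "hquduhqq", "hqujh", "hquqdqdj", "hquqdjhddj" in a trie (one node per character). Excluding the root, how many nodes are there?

56

Insert word by word; a character creates a node only if that edge doesn't already exist:
  "hquqdjdqjj" → 10 new (h, q, u, q, d, j, d, q, j, j)
  "hdh" → prefix "h" already present; 2 new (d, h)
  "hquqdjdquh" → prefix "hquqdjdq" already present; 2 new (u, h)
  "hquqdjdqjh" → prefix "hquqdjdqj" already present; 1 new (h)
  "hquqquud" → prefix "hquq" already present; 4 new (q, u, u, d)
  "hquqdjd" → prefix "hquqdjd" already present; 0 new (none)
  "hquqdjhqh" → prefix "hquqdj" already present; 3 new (h, q, h)
  "hquqdjqjq" → prefix "hquqdj" already present; 3 new (q, j, q)
  "hquqjdqqq" → prefix "hquq" already present; 5 new (j, d, q, q, q)
  "hquqduuqqj" → prefix "hquqd" already present; 5 new (u, u, q, q, j)
  "hdqjjdddqq" → prefix "hd" already present; 8 new (q, j, j, d, d, d, q, q)
  "hquqdu" → prefix "hquqdu" already present; 0 new (none)
  "hquduhq" → prefix "hqu" already present; 4 new (d, u, h, q)
  "hquduhqq" → prefix "hquduhq" already present; 1 new (q)
  "hqujh" → prefix "hqu" already present; 2 new (j, h)
  "hquqdqdj" → prefix "hquqd" already present; 3 new (q, d, j)
  "hquqdjhddj" → prefix "hquqdjh" already present; 3 new (d, d, j)
Total nodes = 10 + 2 + 2 + 1 + 4 + 0 + 3 + 3 + 5 + 5 + 8 + 0 + 4 + 1 + 2 + 3 + 3 = 56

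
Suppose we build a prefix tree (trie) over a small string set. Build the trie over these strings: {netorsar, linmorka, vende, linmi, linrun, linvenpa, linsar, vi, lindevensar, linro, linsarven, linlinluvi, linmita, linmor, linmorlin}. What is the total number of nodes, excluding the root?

58

For each word, the new-node count is its length minus the longest prefix already in the trie:
  "netorsar" → 8 new (n, e, t, o, r, s, a, r)
  "linmorka" → 8 new (l, i, n, m, o, r, k, a)
  "vende" → 5 new (v, e, n, d, e)
  "linmi" → prefix "linm" already present; 1 new (i)
  "linrun" → prefix "lin" already present; 3 new (r, u, n)
  "linvenpa" → prefix "lin" already present; 5 new (v, e, n, p, a)
  "linsar" → prefix "lin" already present; 3 new (s, a, r)
  "vi" → prefix "v" already present; 1 new (i)
  "lindevensar" → prefix "lin" already present; 8 new (d, e, v, e, n, s, a, r)
  "linro" → prefix "linr" already present; 1 new (o)
  "linsarven" → prefix "linsar" already present; 3 new (v, e, n)
  "linlinluvi" → prefix "lin" already present; 7 new (l, i, n, l, u, v, i)
  "linmita" → prefix "linmi" already present; 2 new (t, a)
  "linmor" → prefix "linmor" already present; 0 new (none)
  "linmorlin" → prefix "linmor" already present; 3 new (l, i, n)
Total nodes = 8 + 8 + 5 + 1 + 3 + 5 + 3 + 1 + 8 + 1 + 3 + 7 + 2 + 0 + 3 = 58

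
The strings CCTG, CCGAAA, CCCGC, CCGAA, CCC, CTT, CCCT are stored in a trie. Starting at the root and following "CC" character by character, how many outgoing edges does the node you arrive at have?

3

The children of the "CC" node are the distinct next characters among strings starting with "CC".
Characters that immediately follow "CC" among the stored strings: {C, G, T}.
That node has 3 child edges.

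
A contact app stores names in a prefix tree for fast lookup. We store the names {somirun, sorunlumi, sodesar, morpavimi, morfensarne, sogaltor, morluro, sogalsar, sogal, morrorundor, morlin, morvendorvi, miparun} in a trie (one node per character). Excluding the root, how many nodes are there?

73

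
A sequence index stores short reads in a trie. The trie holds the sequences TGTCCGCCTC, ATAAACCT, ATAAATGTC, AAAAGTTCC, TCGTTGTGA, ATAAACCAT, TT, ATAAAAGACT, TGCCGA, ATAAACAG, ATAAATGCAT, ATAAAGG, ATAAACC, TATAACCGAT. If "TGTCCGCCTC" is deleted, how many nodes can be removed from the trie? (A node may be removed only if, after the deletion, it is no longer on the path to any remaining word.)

8

A node on "TGTCCGCCTC"'s path can go only if nothing else ends at it or branches off below it.
The suffix "TCCGCCTC" (8 nodes) is used only by "TGTCCGCCTC"; the node for "TG" still has the child "C", so pruning stops there.
Nodes removed: 8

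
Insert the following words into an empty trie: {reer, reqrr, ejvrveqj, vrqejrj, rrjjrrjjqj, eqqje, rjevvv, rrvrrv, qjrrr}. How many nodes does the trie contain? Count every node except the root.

Insert word by word; a character creates a node only if that edge doesn't already exist:
  "reer" → 4 new (r, e, e, r)
  "reqrr" → prefix "re" already present; 3 new (q, r, r)
  "ejvrveqj" → 8 new (e, j, v, r, v, e, q, j)
  "vrqejrj" → 7 new (v, r, q, e, j, r, j)
  "rrjjrrjjqj" → prefix "r" already present; 9 new (r, j, j, r, r, j, j, q, j)
  "eqqje" → prefix "e" already present; 4 new (q, q, j, e)
  "rjevvv" → prefix "r" already present; 5 new (j, e, v, v, v)
  "rrvrrv" → prefix "rr" already present; 4 new (v, r, r, v)
  "qjrrr" → 5 new (q, j, r, r, r)
Total nodes = 4 + 3 + 8 + 7 + 9 + 4 + 5 + 4 + 5 = 49

49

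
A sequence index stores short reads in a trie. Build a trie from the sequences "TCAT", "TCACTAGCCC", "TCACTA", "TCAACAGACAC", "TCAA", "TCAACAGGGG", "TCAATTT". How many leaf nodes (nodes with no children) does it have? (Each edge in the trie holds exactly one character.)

5

A leaf is a node with no children — equivalently, the end of a word that is not a proper prefix of any other stored word.
Those words: "TCAACAGACAC", "TCAACAGGGG", "TCAATTT", "TCACTAGCCC", "TCAT"
Leaf count: 5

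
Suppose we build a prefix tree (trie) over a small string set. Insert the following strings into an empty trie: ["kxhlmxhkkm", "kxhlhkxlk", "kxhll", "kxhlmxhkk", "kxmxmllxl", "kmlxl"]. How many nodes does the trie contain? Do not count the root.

27

Trace insertions, counting only characters that open a new branch:
  "kxhlmxhkkm" → 10 new (k, x, h, l, m, x, h, k, k, m)
  "kxhlhkxlk" → prefix "kxhl" already present; 5 new (h, k, x, l, k)
  "kxhll" → prefix "kxhl" already present; 1 new (l)
  "kxhlmxhkk" → prefix "kxhlmxhkk" already present; 0 new (none)
  "kxmxmllxl" → prefix "kx" already present; 7 new (m, x, m, l, l, x, l)
  "kmlxl" → prefix "k" already present; 4 new (m, l, x, l)
Total nodes = 10 + 5 + 1 + 0 + 7 + 4 = 27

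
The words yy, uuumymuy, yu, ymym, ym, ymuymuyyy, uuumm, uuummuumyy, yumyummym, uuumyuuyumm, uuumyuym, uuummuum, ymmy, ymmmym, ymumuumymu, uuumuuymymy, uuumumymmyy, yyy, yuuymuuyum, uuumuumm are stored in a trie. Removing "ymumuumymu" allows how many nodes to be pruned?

7

A node on "ymumuumymu"'s path can go only if nothing else ends at it or branches off below it.
The suffix "muumymu" (7 nodes) is used only by "ymumuumymu"; the node for "ymu" still has the child "y", so pruning stops there.
Nodes removed: 7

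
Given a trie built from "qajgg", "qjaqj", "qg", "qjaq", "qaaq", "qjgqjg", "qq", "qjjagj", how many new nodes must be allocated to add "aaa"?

"aaa" shares no prefix with any stored word, so all 3 characters open new nodes.
3 − 0 = 3 new nodes.

3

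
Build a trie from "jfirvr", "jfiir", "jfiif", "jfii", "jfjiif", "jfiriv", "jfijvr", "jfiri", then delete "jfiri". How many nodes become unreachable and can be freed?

0

Walk "jfiri" from the leaf back toward the root, removing each node that no remaining word uses.
Every node on "jfiri" is still needed (e.g. by "jfiriv"), so nothing is freed.
Nodes removed: 0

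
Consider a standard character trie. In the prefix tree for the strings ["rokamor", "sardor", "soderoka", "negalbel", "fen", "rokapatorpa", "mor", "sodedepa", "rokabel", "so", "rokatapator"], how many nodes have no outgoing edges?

10

Leaves are exactly the stored words that no other stored word extends.
Those words: "fen", "mor", "negalbel", "rokabel", "rokamor", "rokapatorpa", "rokatapator", "sardor", "sodedepa", "soderoka"
Leaf count: 10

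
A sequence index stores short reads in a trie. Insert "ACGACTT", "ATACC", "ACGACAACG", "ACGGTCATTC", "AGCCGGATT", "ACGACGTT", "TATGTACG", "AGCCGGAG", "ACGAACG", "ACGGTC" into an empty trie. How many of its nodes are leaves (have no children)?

Leaves are exactly the stored words that no other stored word extends.
Those words: "ACGAACG", "ACGACAACG", "ACGACGTT", "ACGACTT", "ACGGTCATTC", "AGCCGGAG", "AGCCGGATT", "ATACC", "TATGTACG"
Leaf count: 9

9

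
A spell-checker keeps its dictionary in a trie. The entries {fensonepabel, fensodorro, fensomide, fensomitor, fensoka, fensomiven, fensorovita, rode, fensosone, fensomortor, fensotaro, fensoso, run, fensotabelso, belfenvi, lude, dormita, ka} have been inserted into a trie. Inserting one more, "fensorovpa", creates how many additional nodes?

2

The longest prefix of "fensorovpa" already in the trie is "fensorov" (length 8).
New nodes needed: |"fensorovpa"| − 8 = 10 − 8 = 2.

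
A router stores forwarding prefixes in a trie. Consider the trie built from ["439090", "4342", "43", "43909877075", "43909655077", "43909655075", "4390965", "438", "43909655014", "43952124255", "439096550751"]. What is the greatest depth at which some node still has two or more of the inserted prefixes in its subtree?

Equivalently: take the maximum, over all pairs, of their longest common prefix length.
"43909655075" and "439096550751" agree on "43909655075" (11 characters) before diverging; nothing deeper is shared.
Longest shared-prefix length: 11

11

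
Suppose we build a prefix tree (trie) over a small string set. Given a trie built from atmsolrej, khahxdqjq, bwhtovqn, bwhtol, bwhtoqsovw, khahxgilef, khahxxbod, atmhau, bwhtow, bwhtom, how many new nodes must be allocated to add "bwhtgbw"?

The longest prefix of "bwhtgbw" already in the trie is "bwht" (length 4).
Each of the 3 remaining characters creates one node.

3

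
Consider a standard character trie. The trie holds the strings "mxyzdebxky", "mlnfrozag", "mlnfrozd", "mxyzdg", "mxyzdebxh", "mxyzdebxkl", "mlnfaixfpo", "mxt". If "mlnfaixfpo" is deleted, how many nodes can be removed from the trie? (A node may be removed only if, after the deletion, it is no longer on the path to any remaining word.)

6

Walk "mlnfaixfpo" from the leaf back toward the root, removing each node that no remaining word uses.
The suffix "aixfpo" (6 nodes) is used only by "mlnfaixfpo"; the node for "mlnf" still has the child "r", so pruning stops there.
Nodes removed: 6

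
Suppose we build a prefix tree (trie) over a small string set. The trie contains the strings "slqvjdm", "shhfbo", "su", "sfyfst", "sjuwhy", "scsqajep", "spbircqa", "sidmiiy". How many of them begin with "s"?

Filter for entries beginning with "s":
Words under "s": scsqajep, sfyfst, shhfbo, sidmiiy, sjuwhy, slqvjdm, spbircqa, su
Count: 8

8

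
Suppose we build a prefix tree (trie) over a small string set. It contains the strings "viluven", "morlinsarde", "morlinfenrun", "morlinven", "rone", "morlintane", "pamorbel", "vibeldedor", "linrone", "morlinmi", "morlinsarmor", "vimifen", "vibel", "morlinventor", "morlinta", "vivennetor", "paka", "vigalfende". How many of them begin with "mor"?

8

Traverse to the node for "mor", then collect every word in that subtree.
Words under "mor": morlinfenrun, morlinmi, morlinsarde, morlinsarmor, morlinta, morlintane, morlinven, morlinventor
Count: 8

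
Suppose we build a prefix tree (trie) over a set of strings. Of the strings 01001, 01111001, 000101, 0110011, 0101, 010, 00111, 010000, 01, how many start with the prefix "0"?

Filter for entries beginning with "0":
Words under "0": 000101, 00111, 01, 010, 010000, 01001, 0101, 0110011, 01111001
Count: 9

9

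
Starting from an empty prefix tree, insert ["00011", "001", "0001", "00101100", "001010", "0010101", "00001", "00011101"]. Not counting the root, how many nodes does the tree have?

18

Trace insertions, counting only characters that open a new branch:
  "00011" → 5 new (0, 0, 0, 1, 1)
  "001" → prefix "00" already present; 1 new (1)
  "0001" → prefix "0001" already present; 0 new (none)
  "00101100" → prefix "001" already present; 5 new (0, 1, 1, 0, 0)
  "001010" → prefix "00101" already present; 1 new (0)
  "0010101" → prefix "001010" already present; 1 new (1)
  "00001" → prefix "000" already present; 2 new (0, 1)
  "00011101" → prefix "00011" already present; 3 new (1, 0, 1)
Total nodes = 5 + 1 + 0 + 5 + 1 + 1 + 2 + 3 = 18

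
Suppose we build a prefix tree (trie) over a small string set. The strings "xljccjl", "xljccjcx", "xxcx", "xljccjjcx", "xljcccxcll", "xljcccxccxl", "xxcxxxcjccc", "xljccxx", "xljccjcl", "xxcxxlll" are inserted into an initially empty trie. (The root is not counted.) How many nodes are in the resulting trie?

36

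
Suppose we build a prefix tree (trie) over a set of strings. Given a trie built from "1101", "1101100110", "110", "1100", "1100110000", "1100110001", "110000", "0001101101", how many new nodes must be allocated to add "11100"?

The longest prefix of "11100" already in the trie is "11" (length 2).
So 5 − 2 = 3 new nodes.

3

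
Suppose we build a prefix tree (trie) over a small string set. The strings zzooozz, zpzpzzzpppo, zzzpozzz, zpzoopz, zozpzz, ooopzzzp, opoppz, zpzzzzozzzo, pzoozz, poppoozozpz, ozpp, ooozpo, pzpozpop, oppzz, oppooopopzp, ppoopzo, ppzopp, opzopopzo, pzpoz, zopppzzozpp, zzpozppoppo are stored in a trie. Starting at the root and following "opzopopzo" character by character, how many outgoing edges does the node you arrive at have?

0

Walk "opzopopzo" from the root, arriving at one node.
No stored string extends past "opzopopzo".
That node has 0 child edges.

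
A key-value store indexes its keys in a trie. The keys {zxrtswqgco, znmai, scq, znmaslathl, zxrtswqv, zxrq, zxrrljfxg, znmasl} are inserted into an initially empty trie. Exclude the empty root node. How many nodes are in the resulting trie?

31

For each word, the new-node count is its length minus the longest prefix already in the trie:
  "zxrtswqgco" → 10 new (z, x, r, t, s, w, q, g, c, o)
  "znmai" → prefix "z" already present; 4 new (n, m, a, i)
  "scq" → 3 new (s, c, q)
  "znmaslathl" → prefix "znma" already present; 6 new (s, l, a, t, h, l)
  "zxrtswqv" → prefix "zxrtswq" already present; 1 new (v)
  "zxrq" → prefix "zxr" already present; 1 new (q)
  "zxrrljfxg" → prefix "zxr" already present; 6 new (r, l, j, f, x, g)
  "znmasl" → prefix "znmasl" already present; 0 new (none)
Total nodes = 10 + 4 + 3 + 6 + 1 + 1 + 6 + 0 = 31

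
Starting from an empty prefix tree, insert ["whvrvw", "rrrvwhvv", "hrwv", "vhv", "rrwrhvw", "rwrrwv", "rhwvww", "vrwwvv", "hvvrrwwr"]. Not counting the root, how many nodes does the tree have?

48

Count nodes per top-level branch (shared prefixes stored once):
  'h'-branch (hrwv, hvvrrwwr): 11 nodes
  'r'-branch (rhwvww, rrrvwhvv, rrwrhvw, rwrrwv): 23 nodes
  'v'-branch (vhv, vrwwvv): 8 nodes
  'w'-branch (whvrvw): 6 nodes
Sum: 48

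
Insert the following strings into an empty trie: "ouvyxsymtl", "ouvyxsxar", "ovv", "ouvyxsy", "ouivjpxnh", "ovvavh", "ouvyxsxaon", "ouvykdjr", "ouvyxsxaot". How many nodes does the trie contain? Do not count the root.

32

Trie structure (* marks end of a word):
(root)
└─ o
   ├─ u
   │  ├─ i
   │  │  └─ v
   │  │     └─ j
   │  │        └─ p
   │  │           └─ x
   │  │              └─ n
   │  │                 └─ h *
   │  └─ v
   │     └─ y
   │        ├─ k
   │        │  └─ d
   │        │     └─ j
   │        │        └─ r *
   │        └─ x
   │           └─ s
   │              ├─ x
   │              │  └─ a
   │              │     ├─ o
   │              │     │  ├─ n *
   │              │     │  └─ t *
   │              │     └─ r *
   │              └─ y *
   │                 └─ m
   │                    └─ t
   │                       └─ l *
   └─ v
      └─ v *
         └─ a
            └─ v
               └─ h *
Counting every labelled node above: 32.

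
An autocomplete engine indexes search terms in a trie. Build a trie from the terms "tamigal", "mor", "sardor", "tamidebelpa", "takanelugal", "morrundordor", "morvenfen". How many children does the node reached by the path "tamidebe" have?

1

The children of the "tamidebe" node are the distinct next characters among strings starting with "tamidebe".
Distinct next characters after "tamidebe": l.
That node has 1 child edge.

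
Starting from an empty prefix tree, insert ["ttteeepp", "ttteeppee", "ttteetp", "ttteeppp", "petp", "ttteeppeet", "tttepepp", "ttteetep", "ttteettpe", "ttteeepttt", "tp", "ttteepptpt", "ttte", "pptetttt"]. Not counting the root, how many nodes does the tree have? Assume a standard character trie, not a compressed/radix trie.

43

Count nodes per top-level branch (shared prefixes stored once):
  'p'-branch (petp, pptetttt): 11 nodes
  't'-branch (tp, ttte, ttteeepp, ttteeepttt, ttteeppee, ttteeppeet, ttteeppp, ttteepptpt, ttteetep, ttteetp, ttteettpe, tttepepp): 32 nodes
Sum: 43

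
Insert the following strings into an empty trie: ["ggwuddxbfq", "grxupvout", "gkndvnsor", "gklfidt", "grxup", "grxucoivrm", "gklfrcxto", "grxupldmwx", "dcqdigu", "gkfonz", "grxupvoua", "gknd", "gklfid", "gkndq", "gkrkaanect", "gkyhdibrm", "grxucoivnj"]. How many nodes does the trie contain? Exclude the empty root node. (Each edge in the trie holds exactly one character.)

77

Insert word by word; a character creates a node only if that edge doesn't already exist:
  "ggwuddxbfq" → 10 new (g, g, w, u, d, d, x, b, f, q)
  "grxupvout" → prefix "g" already present; 8 new (r, x, u, p, v, o, u, t)
  "gkndvnsor" → prefix "g" already present; 8 new (k, n, d, v, n, s, o, r)
  "gklfidt" → prefix "gk" already present; 5 new (l, f, i, d, t)
  "grxup" → prefix "grxup" already present; 0 new (none)
  "grxucoivrm" → prefix "grxu" already present; 6 new (c, o, i, v, r, m)
  "gklfrcxto" → prefix "gklf" already present; 5 new (r, c, x, t, o)
  "grxupldmwx" → prefix "grxup" already present; 5 new (l, d, m, w, x)
  "dcqdigu" → 7 new (d, c, q, d, i, g, u)
  "gkfonz" → prefix "gk" already present; 4 new (f, o, n, z)
  "grxupvoua" → prefix "grxupvou" already present; 1 new (a)
  "gknd" → prefix "gknd" already present; 0 new (none)
  "gklfid" → prefix "gklfid" already present; 0 new (none)
  "gkndq" → prefix "gknd" already present; 1 new (q)
  "gkrkaanect" → prefix "gk" already present; 8 new (r, k, a, a, n, e, c, t)
  "gkyhdibrm" → prefix "gk" already present; 7 new (y, h, d, i, b, r, m)
  "grxucoivnj" → prefix "grxucoiv" already present; 2 new (n, j)
Total nodes = 10 + 8 + 8 + 5 + 0 + 6 + 5 + 5 + 7 + 4 + 1 + 0 + 0 + 1 + 8 + 7 + 2 = 77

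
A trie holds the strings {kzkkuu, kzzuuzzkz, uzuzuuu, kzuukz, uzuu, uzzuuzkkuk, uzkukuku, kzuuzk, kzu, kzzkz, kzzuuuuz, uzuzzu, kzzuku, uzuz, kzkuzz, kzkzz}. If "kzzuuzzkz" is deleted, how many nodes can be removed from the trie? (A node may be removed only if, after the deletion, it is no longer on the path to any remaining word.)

4

A node on "kzzuuzzkz"'s path can go only if nothing else ends at it or branches off below it.
The suffix "zzkz" (4 nodes) is used only by "kzzuuzzkz"; the node for "kzzuu" still has the child "u", so pruning stops there.
Nodes removed: 4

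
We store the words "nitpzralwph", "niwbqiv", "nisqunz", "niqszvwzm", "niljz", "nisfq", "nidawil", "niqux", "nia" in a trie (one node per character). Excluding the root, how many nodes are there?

41

Trace insertions, counting only characters that open a new branch:
  "nitpzralwph" → 11 new (n, i, t, p, z, r, a, l, w, p, h)
  "niwbqiv" → prefix "ni" already present; 5 new (w, b, q, i, v)
  "nisqunz" → prefix "ni" already present; 5 new (s, q, u, n, z)
  "niqszvwzm" → prefix "ni" already present; 7 new (q, s, z, v, w, z, m)
  "niljz" → prefix "ni" already present; 3 new (l, j, z)
  "nisfq" → prefix "nis" already present; 2 new (f, q)
  "nidawil" → prefix "ni" already present; 5 new (d, a, w, i, l)
  "niqux" → prefix "niq" already present; 2 new (u, x)
  "nia" → prefix "ni" already present; 1 new (a)
Total nodes = 11 + 5 + 5 + 7 + 3 + 2 + 5 + 2 + 1 = 41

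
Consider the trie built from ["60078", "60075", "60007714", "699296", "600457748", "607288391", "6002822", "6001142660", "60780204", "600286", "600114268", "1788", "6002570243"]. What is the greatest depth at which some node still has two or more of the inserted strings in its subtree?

Look for the deepest trie node that still has at least two words in its subtree.
e.g. "6001142660" and "600114268" share the prefix "60011426" of length 8; no pair shares a longer one.
Longest shared-prefix length: 8

8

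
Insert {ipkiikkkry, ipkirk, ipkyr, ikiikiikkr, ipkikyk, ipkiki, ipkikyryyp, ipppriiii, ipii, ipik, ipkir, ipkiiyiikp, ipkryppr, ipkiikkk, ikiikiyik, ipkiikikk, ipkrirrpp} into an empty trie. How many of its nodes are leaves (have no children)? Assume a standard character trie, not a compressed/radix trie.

15

A leaf is a node with no children — equivalently, the end of a word that is not a proper prefix of any other stored word.
Those words: "ikiikiikkr", "ikiikiyik", "ipii", "ipik", "ipkiikikk", "ipkiikkkry", "ipkiiyiikp", "ipkiki", "ipkikyk", "ipkikyryyp", "ipkirk", "ipkrirrpp", "ipkryppr", "ipkyr", "ipppriiii"
Leaf count: 15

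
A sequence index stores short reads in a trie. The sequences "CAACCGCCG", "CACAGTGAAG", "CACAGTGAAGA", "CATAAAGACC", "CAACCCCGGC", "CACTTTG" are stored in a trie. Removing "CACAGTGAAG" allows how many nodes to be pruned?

0

Walk "CACAGTGAAG" from the leaf back toward the root, removing each node that no remaining word uses.
Every node on "CACAGTGAAG" is still needed (e.g. by "CACAGTGAAGA"), so nothing is freed.
Nodes removed: 0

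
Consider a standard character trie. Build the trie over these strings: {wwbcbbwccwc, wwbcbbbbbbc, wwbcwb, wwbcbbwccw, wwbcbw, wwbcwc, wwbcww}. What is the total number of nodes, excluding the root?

21

Trie structure (* marks end of a word):
(root)
└─ w
   └─ w
      └─ b
         └─ c
            ├─ b
            │  ├─ b
            │  │  ├─ b
            │  │  │  └─ b
            │  │  │     └─ b
            │  │  │        └─ b
            │  │  │           └─ c *
            │  │  └─ w
            │  │     └─ c
            │  │        └─ c
            │  │           └─ w *
            │  │              └─ c *
            │  └─ w *
            └─ w
               ├─ b *
               ├─ c *
               └─ w *
Counting every labelled node above: 21.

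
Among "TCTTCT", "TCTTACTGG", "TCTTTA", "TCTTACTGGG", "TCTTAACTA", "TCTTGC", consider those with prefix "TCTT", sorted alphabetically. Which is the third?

DFS of the "TCTT" subtree visits, in order: "TCTTAACTA", "TCTTACTGG", "TCTTACTGGG", "TCTTCT", "TCTTGC", "TCTTTA"
Position 3: TCTTACTGGG

TCTTACTGGG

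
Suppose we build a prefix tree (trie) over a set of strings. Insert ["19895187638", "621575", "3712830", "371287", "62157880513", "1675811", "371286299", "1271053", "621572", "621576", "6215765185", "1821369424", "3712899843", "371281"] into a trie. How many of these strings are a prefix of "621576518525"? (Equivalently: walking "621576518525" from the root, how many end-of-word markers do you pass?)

Traverse "621576518525" character by character; count nodes along the way that are marked as word ends.
Prefixes of the query that are stored words: "621576", "6215765185"
Count: 2

2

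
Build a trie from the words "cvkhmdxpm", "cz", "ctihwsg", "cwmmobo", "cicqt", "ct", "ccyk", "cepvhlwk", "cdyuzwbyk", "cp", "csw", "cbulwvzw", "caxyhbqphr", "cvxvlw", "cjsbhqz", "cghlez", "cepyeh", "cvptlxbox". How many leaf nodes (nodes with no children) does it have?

A leaf is a node with no children — equivalently, the end of a word that is not a proper prefix of any other stored word.
Those words: "caxyhbqphr", "cbulwvzw", "ccyk", "cdyuzwbyk", "cepvhlwk", "cepyeh", "cghlez", "cicqt", "cjsbhqz", "cp", "csw", "ctihwsg", "cvkhmdxpm", "cvptlxbox", "cvxvlw", "cwmmobo", "cz"
Leaf count: 17

17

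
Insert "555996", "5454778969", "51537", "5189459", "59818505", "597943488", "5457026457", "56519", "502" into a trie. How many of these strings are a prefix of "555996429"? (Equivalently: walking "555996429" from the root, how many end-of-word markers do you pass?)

Traverse "555996429" character by character; count nodes along the way that are marked as word ends.
Prefixes of the query that are stored words: "555996"
Count: 1

1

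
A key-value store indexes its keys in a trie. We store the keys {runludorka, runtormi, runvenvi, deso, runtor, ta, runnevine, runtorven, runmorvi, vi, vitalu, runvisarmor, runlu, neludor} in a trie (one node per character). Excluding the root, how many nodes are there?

Trace insertions, counting only characters that open a new branch:
  "runludorka" → 10 new (r, u, n, l, u, d, o, r, k, a)
  "runtormi" → prefix "run" already present; 5 new (t, o, r, m, i)
  "runvenvi" → prefix "run" already present; 5 new (v, e, n, v, i)
  "deso" → 4 new (d, e, s, o)
  "runtor" → prefix "runtor" already present; 0 new (none)
  "ta" → 2 new (t, a)
  "runnevine" → prefix "run" already present; 6 new (n, e, v, i, n, e)
  "runtorven" → prefix "runtor" already present; 3 new (v, e, n)
  "runmorvi" → prefix "run" already present; 5 new (m, o, r, v, i)
  "vi" → 2 new (v, i)
  "vitalu" → prefix "vi" already present; 4 new (t, a, l, u)
  "runvisarmor" → prefix "runv" already present; 7 new (i, s, a, r, m, o, r)
  "runlu" → prefix "runlu" already present; 0 new (none)
  "neludor" → 7 new (n, e, l, u, d, o, r)
Total nodes = 10 + 5 + 5 + 4 + 0 + 2 + 6 + 3 + 5 + 2 + 4 + 7 + 0 + 7 = 60

60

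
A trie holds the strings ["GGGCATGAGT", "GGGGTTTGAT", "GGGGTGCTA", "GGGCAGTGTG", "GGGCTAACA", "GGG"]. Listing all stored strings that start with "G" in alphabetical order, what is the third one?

GGGCATGAGT

DFS of the "G" subtree visits, in order: "GGG", "GGGCAGTGTG", "GGGCATGAGT", "GGGCTAACA", "GGGGTGCTA", "GGGGTTTGAT"
The 3rd is GGGCATGAGT.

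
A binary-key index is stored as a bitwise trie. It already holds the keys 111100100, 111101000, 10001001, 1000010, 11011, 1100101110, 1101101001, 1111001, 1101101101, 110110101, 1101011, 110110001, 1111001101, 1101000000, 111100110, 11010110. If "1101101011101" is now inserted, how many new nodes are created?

4

The longest prefix of "1101101011101" already in the trie is "110110101" (length 9).
Each of the 4 remaining characters creates one node.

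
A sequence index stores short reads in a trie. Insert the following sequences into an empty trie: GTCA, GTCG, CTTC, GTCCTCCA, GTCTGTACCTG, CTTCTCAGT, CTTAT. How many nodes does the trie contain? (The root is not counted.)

29

Trie structure (* marks end of a word):
(root)
├─ C
│  └─ T
│     └─ T
│        ├─ A
│        │  └─ T *
│        └─ C *
│           └─ T
│              └─ C
│                 └─ A
│                    └─ G
│                       └─ T *
└─ G
   └─ T
      └─ C
         ├─ A *
         ├─ C
         │  └─ T
         │     └─ C
         │        └─ C
         │           └─ A *
         ├─ G *
         └─ T
            └─ G
               └─ T
                  └─ A
                     └─ C
                        └─ C
                           └─ T
                              └─ G *
Counting every labelled node above: 29.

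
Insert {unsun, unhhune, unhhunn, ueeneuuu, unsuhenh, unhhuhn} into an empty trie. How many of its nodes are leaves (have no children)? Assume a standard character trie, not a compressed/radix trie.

A leaf is a node with no children — equivalently, the end of a word that is not a proper prefix of any other stored word.
Those words: "ueeneuuu", "unhhuhn", "unhhune", "unhhunn", "unsuhenh", "unsun"
Leaf count: 6

6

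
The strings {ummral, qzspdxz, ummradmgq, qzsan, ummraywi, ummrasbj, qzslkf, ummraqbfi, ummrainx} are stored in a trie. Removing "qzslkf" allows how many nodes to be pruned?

Walk "qzslkf" from the leaf back toward the root, removing each node that no remaining word uses.
The suffix "lkf" (3 nodes) is used only by "qzslkf"; the node for "qzs" still has the child "p", so pruning stops there.
Nodes removed: 3

3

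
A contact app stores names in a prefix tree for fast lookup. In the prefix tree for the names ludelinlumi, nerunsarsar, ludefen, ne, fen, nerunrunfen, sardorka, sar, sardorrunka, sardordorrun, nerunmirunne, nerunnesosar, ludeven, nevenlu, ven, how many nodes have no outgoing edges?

13

Leaves are exactly the stored words that no other stored word extends.
Those words: "fen", "ludefen", "ludelinlumi", "ludeven", "nerunmirunne", "nerunnesosar", "nerunrunfen", "nerunsarsar", "nevenlu", "sardordorrun", "sardorka", "sardorrunka", "ven"
Leaf count: 13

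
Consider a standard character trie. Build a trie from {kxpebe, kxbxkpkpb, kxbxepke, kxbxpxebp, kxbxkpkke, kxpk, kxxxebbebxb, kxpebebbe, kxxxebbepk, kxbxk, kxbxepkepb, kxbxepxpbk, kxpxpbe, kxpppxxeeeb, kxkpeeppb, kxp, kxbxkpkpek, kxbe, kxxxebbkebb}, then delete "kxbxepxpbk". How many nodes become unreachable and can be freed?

4

Walk "kxbxepxpbk" from the leaf back toward the root, removing each node that no remaining word uses.
The suffix "xpbk" (4 nodes) is used only by "kxbxepxpbk"; the node for "kxbxep" still has the child "k", so pruning stops there.
Nodes removed: 4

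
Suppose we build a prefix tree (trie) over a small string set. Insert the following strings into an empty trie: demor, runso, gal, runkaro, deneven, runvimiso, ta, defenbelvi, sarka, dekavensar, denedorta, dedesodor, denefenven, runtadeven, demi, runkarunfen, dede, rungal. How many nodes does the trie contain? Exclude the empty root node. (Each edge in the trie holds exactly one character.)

Trace insertions, counting only characters that open a new branch:
  "demor" → 5 new (d, e, m, o, r)
  "runso" → 5 new (r, u, n, s, o)
  "gal" → 3 new (g, a, l)
  "runkaro" → prefix "run" already present; 4 new (k, a, r, o)
  "deneven" → prefix "de" already present; 5 new (n, e, v, e, n)
  "runvimiso" → prefix "run" already present; 6 new (v, i, m, i, s, o)
  "ta" → 2 new (t, a)
  "defenbelvi" → prefix "de" already present; 8 new (f, e, n, b, e, l, v, i)
  "sarka" → 5 new (s, a, r, k, a)
  "dekavensar" → prefix "de" already present; 8 new (k, a, v, e, n, s, a, r)
  "denedorta" → prefix "dene" already present; 5 new (d, o, r, t, a)
  "dedesodor" → prefix "de" already present; 7 new (d, e, s, o, d, o, r)
  "denefenven" → prefix "dene" already present; 6 new (f, e, n, v, e, n)
  "runtadeven" → prefix "run" already present; 7 new (t, a, d, e, v, e, n)
  "demi" → prefix "dem" already present; 1 new (i)
  "runkarunfen" → prefix "runkar" already present; 5 new (u, n, f, e, n)
  "dede" → prefix "dede" already present; 0 new (none)
  "rungal" → prefix "run" already present; 3 new (g, a, l)
Total nodes = 5 + 5 + 3 + 4 + 5 + 6 + 2 + 8 + 5 + 8 + 5 + 7 + 6 + 7 + 1 + 5 + 0 + 3 = 85

85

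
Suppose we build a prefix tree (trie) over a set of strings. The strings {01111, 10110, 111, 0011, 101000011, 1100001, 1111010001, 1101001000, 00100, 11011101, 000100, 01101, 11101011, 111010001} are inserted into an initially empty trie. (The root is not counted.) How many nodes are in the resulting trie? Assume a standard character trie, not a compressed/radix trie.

60

Insert word by word; a character creates a node only if that edge doesn't already exist:
  "01111" → 5 new (0, 1, 1, 1, 1)
  "10110" → 5 new (1, 0, 1, 1, 0)
  "111" → prefix "1" already present; 2 new (1, 1)
  "0011" → prefix "0" already present; 3 new (0, 1, 1)
  "101000011" → prefix "101" already present; 6 new (0, 0, 0, 0, 1, 1)
  "1100001" → prefix "11" already present; 5 new (0, 0, 0, 0, 1)
  "1111010001" → prefix "111" already present; 7 new (1, 0, 1, 0, 0, 0, 1)
  "1101001000" → prefix "110" already present; 7 new (1, 0, 0, 1, 0, 0, 0)
  "00100" → prefix "001" already present; 2 new (0, 0)
  "11011101" → prefix "1101" already present; 4 new (1, 1, 0, 1)
  "000100" → prefix "00" already present; 4 new (0, 1, 0, 0)
  "01101" → prefix "011" already present; 2 new (0, 1)
  "11101011" → prefix "111" already present; 5 new (0, 1, 0, 1, 1)
  "111010001" → prefix "111010" already present; 3 new (0, 0, 1)
Total nodes = 5 + 5 + 2 + 3 + 6 + 5 + 7 + 7 + 2 + 4 + 4 + 2 + 5 + 3 = 60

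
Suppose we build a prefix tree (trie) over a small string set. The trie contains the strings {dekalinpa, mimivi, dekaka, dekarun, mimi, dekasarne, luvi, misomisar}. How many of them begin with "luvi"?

1

Filter for entries beginning with "luvi":
Matches: "luvi"
Count: 1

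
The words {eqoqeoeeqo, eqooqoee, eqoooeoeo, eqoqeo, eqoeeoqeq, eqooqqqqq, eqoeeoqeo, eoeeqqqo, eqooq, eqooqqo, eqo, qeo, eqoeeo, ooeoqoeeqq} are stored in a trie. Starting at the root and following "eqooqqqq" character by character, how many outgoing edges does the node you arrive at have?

The children of the "eqooqqqq" node are the distinct next characters among strings starting with "eqooqqqq".
Characters that immediately follow "eqooqqqq" among the stored strings: {q}.
That node has 1 child edge.

1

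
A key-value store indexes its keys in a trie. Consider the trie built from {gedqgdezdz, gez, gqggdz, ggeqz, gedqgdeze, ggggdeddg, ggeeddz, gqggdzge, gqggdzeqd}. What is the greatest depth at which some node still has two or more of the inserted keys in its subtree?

Look for the deepest trie node that still has at least two words in its subtree.
e.g. "gedqgdezdz" and "gedqgdeze" share the prefix "gedqgdez" of length 8; no pair shares a longer one.
Longest shared-prefix length: 8

8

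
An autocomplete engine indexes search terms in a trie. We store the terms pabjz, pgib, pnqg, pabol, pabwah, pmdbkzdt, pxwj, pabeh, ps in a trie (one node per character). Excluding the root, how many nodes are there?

29

Insert word by word; a character creates a node only if that edge doesn't already exist:
  "pabjz" → 5 new (p, a, b, j, z)
  "pgib" → prefix "p" already present; 3 new (g, i, b)
  "pnqg" → prefix "p" already present; 3 new (n, q, g)
  "pabol" → prefix "pab" already present; 2 new (o, l)
  "pabwah" → prefix "pab" already present; 3 new (w, a, h)
  "pmdbkzdt" → prefix "p" already present; 7 new (m, d, b, k, z, d, t)
  "pxwj" → prefix "p" already present; 3 new (x, w, j)
  "pabeh" → prefix "pab" already present; 2 new (e, h)
  "ps" → prefix "p" already present; 1 new (s)
Total nodes = 5 + 3 + 3 + 2 + 3 + 7 + 3 + 2 + 1 = 29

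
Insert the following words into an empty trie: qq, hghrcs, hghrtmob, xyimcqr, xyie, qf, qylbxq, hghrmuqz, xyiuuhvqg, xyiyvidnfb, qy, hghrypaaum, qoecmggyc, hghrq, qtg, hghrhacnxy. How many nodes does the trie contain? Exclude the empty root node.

Insert word by word; a character creates a node only if that edge doesn't already exist:
  "qq" → 2 new (q, q)
  "hghrcs" → 6 new (h, g, h, r, c, s)
  "hghrtmob" → prefix "hghr" already present; 4 new (t, m, o, b)
  "xyimcqr" → 7 new (x, y, i, m, c, q, r)
  "xyie" → prefix "xyi" already present; 1 new (e)
  "qf" → prefix "q" already present; 1 new (f)
  "qylbxq" → prefix "q" already present; 5 new (y, l, b, x, q)
  "hghrmuqz" → prefix "hghr" already present; 4 new (m, u, q, z)
  "xyiuuhvqg" → prefix "xyi" already present; 6 new (u, u, h, v, q, g)
  "xyiyvidnfb" → prefix "xyi" already present; 7 new (y, v, i, d, n, f, b)
  "qy" → prefix "qy" already present; 0 new (none)
  "hghrypaaum" → prefix "hghr" already present; 6 new (y, p, a, a, u, m)
  "qoecmggyc" → prefix "q" already present; 8 new (o, e, c, m, g, g, y, c)
  "hghrq" → prefix "hghr" already present; 1 new (q)
  "qtg" → prefix "q" already present; 2 new (t, g)
  "hghrhacnxy" → prefix "hghr" already present; 6 new (h, a, c, n, x, y)
Total nodes = 2 + 6 + 4 + 7 + 1 + 1 + 5 + 4 + 6 + 7 + 0 + 6 + 8 + 1 + 2 + 6 = 66

66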